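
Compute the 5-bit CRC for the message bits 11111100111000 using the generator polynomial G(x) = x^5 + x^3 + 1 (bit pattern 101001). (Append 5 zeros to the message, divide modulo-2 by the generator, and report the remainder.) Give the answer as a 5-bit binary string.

01001

Append 5 zeros: 1111110011100000000. Divide by 101001 (XOR where the leading bit is 1):
  pos 0: 111111 XOR 101001 = 010110
  pos 1: 101100 XOR 101001 = 000101
  pos 4: 101011 XOR 101001 = 000010
  pos 8: 101000 XOR 101001 = 000001
  pos 13: 100000 XOR 101001 = 001001
Remainder (last 5 bits) = 01001. This is the CRC / FCS.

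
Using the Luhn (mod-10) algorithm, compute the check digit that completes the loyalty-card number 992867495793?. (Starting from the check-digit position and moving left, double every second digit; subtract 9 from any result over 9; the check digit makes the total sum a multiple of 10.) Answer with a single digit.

Partial digits right→left: 3 9 7 5 9 4 7 6 8 2 9 9
Double every second digit counting from the check-digit position (so the 1st, 3rd, 5th, ... of the partial from the right).
  doubled (with −9 where >9): 6 5 9 5 7 9 → sum 41
  kept as-is: 9 5 4 6 2 9 → sum 35
Total = 41 + 35 = 76.
Check digit = (10 − (76 mod 10)) mod 10 = 4.

4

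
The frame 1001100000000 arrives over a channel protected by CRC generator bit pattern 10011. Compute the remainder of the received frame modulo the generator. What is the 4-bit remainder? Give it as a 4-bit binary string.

0000

Modulo-2 division of 1001100000000 by 10011:
  pos 0: 10011 XOR 10011 = 00000
Remainder = 0000 (zero — the frame passes the CRC check).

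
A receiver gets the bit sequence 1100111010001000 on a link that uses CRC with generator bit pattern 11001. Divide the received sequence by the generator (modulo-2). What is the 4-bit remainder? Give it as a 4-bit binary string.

0000

Modulo-2 division of 1100111010001000 by 11001:
  pos 0: 11001 XOR 11001 = 00000
  pos 5: 11010 XOR 11001 = 00011
  pos 8: 11001 XOR 11001 = 00000
Remainder = 0000 (zero — the frame passes the CRC check).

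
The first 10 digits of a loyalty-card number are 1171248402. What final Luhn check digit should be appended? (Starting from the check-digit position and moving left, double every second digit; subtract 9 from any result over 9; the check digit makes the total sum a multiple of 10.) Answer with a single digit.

Partial digits right→left: 2 0 4 8 4 2 1 7 1 1
Double every second digit counting from the check-digit position (so the 1st, 3rd, 5th, ... of the partial from the right).
  doubled (with −9 where >9): 4 8 8 2 2 → sum 24
  kept as-is: 0 8 2 7 1 → sum 18
Total = 24 + 18 = 42.
Check digit = (10 − (42 mod 10)) mod 10 = 8.

8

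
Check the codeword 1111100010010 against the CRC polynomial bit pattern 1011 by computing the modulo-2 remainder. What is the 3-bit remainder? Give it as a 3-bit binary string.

Modulo-2 division of 1111100010010 by 1011:
  pos 0: 1111 XOR 1011 = 0100
  pos 1: 1001 XOR 1011 = 0010
  pos 3: 1000 XOR 1011 = 0011
  pos 5: 1101 XOR 1011 = 0110
  pos 6: 1100 XOR 1011 = 0111
  pos 7: 1110 XOR 1011 = 0101
  pos 8: 1011 XOR 1011 = 0000
Remainder = 000 (zero — the frame passes the CRC check).

000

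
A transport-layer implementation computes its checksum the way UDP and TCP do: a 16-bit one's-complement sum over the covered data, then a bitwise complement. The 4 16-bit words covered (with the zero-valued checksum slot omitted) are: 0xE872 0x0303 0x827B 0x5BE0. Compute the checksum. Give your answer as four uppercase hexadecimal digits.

362E

One's-complement addition (fold any carry out of bit 15 back into bit 0):
  0xE872 + 0x0303 = 0x0EB75
  0xEB75 + 0x827B = 0x16DF0 → wrap carry → 0x6DF1
  0x6DF1 + 0x5BE0 = 0x0C9D1
One's-complement sum = 0xC9D1.
Checksum = ~0xC9D1 & 0xFFFF = 0x362E.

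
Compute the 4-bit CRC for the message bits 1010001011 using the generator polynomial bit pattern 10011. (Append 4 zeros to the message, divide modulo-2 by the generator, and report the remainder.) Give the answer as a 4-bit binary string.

1101

Append 4 zeros: 10100010110000. Divide by 10011 (XOR where the leading bit is 1):
  pos 0: 10100 XOR 10011 = 00111
  pos 2: 11101 XOR 10011 = 01110
  pos 3: 11100 XOR 10011 = 01111
  pos 4: 11111 XOR 10011 = 01100
  pos 5: 11001 XOR 10011 = 01010
  pos 6: 10100 XOR 10011 = 00111
  pos 8: 11100 XOR 10011 = 01111
  pos 9: 11110 XOR 10011 = 01101
Remainder (last 4 bits) = 1101. This is the CRC / FCS.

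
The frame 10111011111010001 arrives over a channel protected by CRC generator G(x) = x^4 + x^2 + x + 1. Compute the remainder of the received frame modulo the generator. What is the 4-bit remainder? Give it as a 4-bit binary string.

0010

Modulo-2 division of 10111011111010001 by 10111:
  pos 0: 10111 XOR 10111 = 00000
  pos 6: 11111 XOR 10111 = 01000
  pos 7: 10000 XOR 10111 = 00111
  pos 9: 11110 XOR 10111 = 01001
  pos 10: 10010 XOR 10111 = 00101
  pos 12: 10101 XOR 10111 = 00010
Remainder = 0010 (nonzero — an error is detected).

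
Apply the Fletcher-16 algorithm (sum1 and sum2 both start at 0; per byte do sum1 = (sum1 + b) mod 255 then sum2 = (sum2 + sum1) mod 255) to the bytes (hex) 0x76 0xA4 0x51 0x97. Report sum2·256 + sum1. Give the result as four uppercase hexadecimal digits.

0204

Running sums (mod 255):
  after byte 0 (0x76): sum1=118, sum2=118
  after byte 1 (0xA4): sum1=27, sum2=145
  after byte 2 (0x51): sum1=108, sum2=253
  after byte 3 (0x97): sum1=4, sum2=2
Checksum = sum2·256 + sum1 = 2·256 + 4 = 516 = 0x0204.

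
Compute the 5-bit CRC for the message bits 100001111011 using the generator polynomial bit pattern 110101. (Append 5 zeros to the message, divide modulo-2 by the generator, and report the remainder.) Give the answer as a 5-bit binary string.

01110

Append 5 zeros: 10000111101100000. Divide by 110101 (XOR where the leading bit is 1):
  pos 0: 100001 XOR 110101 = 010100
  pos 1: 101001 XOR 110101 = 011100
  pos 2: 111001 XOR 110101 = 001100
  pos 4: 110010 XOR 110101 = 000111
  pos 7: 111110 XOR 110101 = 001011
  pos 9: 101100 XOR 110101 = 011001
  pos 10: 110010 XOR 110101 = 000111
Remainder (last 5 bits) = 01110. This is the CRC / FCS.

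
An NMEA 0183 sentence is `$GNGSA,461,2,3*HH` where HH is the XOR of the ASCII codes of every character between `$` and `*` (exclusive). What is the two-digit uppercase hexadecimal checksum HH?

42

XOR the ASCII codes of the payload characters:
  'G' = 0x47 → acc = 0x47
  'N' = 0x4E → acc = 0x09
  'G' = 0x47 → acc = 0x4E
  'S' = 0x53 → acc = 0x1D
  'A' = 0x41 → acc = 0x5C
  ',' = 0x2C → acc = 0x70
  '4' = 0x34 → acc = 0x44
  '6' = 0x36 → acc = 0x72
  '1' = 0x31 → acc = 0x43
  ',' = 0x2C → acc = 0x6F
  '2' = 0x32 → acc = 0x5D
  ',' = 0x2C → acc = 0x71
  '3' = 0x33 → acc = 0x42
Checksum = 0x42.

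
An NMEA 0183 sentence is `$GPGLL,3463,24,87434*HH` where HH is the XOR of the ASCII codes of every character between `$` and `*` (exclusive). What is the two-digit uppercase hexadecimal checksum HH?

XOR the ASCII codes of the payload characters:
  'G' = 0x47 → acc = 0x47
  'P' = 0x50 → acc = 0x17
  'G' = 0x47 → acc = 0x50
  'L' = 0x4C → acc = 0x1C
  'L' = 0x4C → acc = 0x50
  ',' = 0x2C → acc = 0x7C
  '3' = 0x33 → acc = 0x4F
  '4' = 0x34 → acc = 0x7B
  '6' = 0x36 → acc = 0x4D
  '3' = 0x33 → acc = 0x7E
  ',' = 0x2C → acc = 0x52
  '2' = 0x32 → acc = 0x60
  '4' = 0x34 → acc = 0x54
  ',' = 0x2C → acc = 0x78
  '8' = 0x38 → acc = 0x40
  '7' = 0x37 → acc = 0x77
  '4' = 0x34 → acc = 0x43
  '3' = 0x33 → acc = 0x70
  '4' = 0x34 → acc = 0x44
Checksum = 0x44.

44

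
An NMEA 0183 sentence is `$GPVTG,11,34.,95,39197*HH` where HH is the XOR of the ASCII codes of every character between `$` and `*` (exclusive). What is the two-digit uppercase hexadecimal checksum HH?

XOR the ASCII codes of the payload characters:
  'G' = 0x47 → acc = 0x47
  'P' = 0x50 → acc = 0x17
  'V' = 0x56 → acc = 0x41
  'T' = 0x54 → acc = 0x15
  'G' = 0x47 → acc = 0x52
  ',' = 0x2C → acc = 0x7E
  '1' = 0x31 → acc = 0x4F
  '1' = 0x31 → acc = 0x7E
  ',' = 0x2C → acc = 0x52
  '3' = 0x33 → acc = 0x61
  '4' = 0x34 → acc = 0x55
  '.' = 0x2E → acc = 0x7B
  ',' = 0x2C → acc = 0x57
  '9' = 0x39 → acc = 0x6E
  '5' = 0x35 → acc = 0x5B
  ',' = 0x2C → acc = 0x77
  '3' = 0x33 → acc = 0x44
  '9' = 0x39 → acc = 0x7D
  '1' = 0x31 → acc = 0x4C
  '9' = 0x39 → acc = 0x75
  '7' = 0x37 → acc = 0x42
Checksum = 0x42.

42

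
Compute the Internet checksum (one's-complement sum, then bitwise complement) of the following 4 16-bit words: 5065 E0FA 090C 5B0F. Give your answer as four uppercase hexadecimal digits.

One's-complement addition (fold any carry out of bit 15 back into bit 0):
  0x5065 + 0xE0FA = 0x1315F → wrap carry → 0x3160
  0x3160 + 0x090C = 0x03A6C
  0x3A6C + 0x5B0F = 0x0957B
One's-complement sum = 0x957B.
Checksum = ~0x957B & 0xFFFF = 0x6A84.

6A84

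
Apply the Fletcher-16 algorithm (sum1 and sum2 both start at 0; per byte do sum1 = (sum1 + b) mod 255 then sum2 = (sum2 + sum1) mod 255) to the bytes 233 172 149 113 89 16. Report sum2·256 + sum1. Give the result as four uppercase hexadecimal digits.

Running sums (mod 255):
  after byte 0 (233): sum1=233, sum2=233
  after byte 1 (172): sum1=150, sum2=128
  after byte 2 (149): sum1=44, sum2=172
  after byte 3 (113): sum1=157, sum2=74
  after byte 4 (89): sum1=246, sum2=65
  after byte 5 (16): sum1=7, sum2=72
Checksum = sum2·256 + sum1 = 72·256 + 7 = 18439 = 0x4807.

4807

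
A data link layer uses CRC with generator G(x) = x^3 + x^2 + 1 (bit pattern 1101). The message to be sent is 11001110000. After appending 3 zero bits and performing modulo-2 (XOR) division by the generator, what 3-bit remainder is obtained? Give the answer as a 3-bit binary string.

Append 3 zeros: 11001110000000. Divide by 1101 (XOR where the leading bit is 1):
  pos 0: 1100 XOR 1101 = 0001
  pos 3: 1111 XOR 1101 = 0010
  pos 5: 1000 XOR 1101 = 0101
  pos 6: 1010 XOR 1101 = 0111
  pos 7: 1110 XOR 1101 = 0011
  pos 9: 1100 XOR 1101 = 0001
Remainder (last 3 bits) = 010. This is the CRC / FCS.

010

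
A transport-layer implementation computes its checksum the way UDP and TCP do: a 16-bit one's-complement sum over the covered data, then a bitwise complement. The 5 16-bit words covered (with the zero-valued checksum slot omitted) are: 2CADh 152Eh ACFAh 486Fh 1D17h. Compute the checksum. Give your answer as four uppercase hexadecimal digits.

ABA3

One's-complement addition (fold any carry out of bit 15 back into bit 0):
  0x2CAD + 0x152E = 0x041DB
  0x41DB + 0xACFA = 0x0EED5
  0xEED5 + 0x486F = 0x13744 → wrap carry → 0x3745
  0x3745 + 0x1D17 = 0x0545C
One's-complement sum = 0x545C.
Checksum = ~0x545C & 0xFFFF = 0xABA3.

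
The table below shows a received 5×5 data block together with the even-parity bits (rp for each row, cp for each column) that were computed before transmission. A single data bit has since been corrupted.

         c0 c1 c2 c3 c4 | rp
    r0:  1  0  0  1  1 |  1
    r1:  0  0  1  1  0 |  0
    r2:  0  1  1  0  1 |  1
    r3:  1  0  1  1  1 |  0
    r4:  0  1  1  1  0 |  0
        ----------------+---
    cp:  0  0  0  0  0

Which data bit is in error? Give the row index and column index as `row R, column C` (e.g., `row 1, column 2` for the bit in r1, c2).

Recompute each row's even parity and compare to rp:
  r0: data parity 1, sent rp 1 → ok
  r1: data parity 0, sent rp 0 → ok
  r2: data parity 1, sent rp 1 → ok
  r3: data parity 0, sent rp 0 → ok
  r4: data parity 1, sent rp 0 → mismatch
Recompute each column's even parity and compare to cp:
  c0: data parity 0, sent cp 0 → ok
  c1: data parity 0, sent cp 0 → ok
  c2: data parity 0, sent cp 0 → ok
  c3: data parity 0, sent cp 0 → ok
  c4: data parity 1, sent cp 0 → mismatch
Exactly one row (r4) and one column (c4) fail → the flipped bit is at their intersection.

row 4, column 4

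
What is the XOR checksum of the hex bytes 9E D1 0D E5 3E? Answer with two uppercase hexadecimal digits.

99

XOR the bytes together:
  start with 0x9E
  0x9E ⊕ 0xD1 = 0x4F
  0x4F ⊕ 0x0D = 0x42
  0x42 ⊕ 0xE5 = 0xA7
  0xA7 ⊕ 0x3E = 0x99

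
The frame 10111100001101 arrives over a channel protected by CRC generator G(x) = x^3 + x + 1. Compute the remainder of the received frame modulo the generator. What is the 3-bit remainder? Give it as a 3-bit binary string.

000

Modulo-2 division of 10111100001101 by 1011:
  pos 0: 1011 XOR 1011 = 0000
  pos 4: 1100 XOR 1011 = 0111
  pos 5: 1110 XOR 1011 = 0101
  pos 6: 1010 XOR 1011 = 0001
  pos 9: 1110 XOR 1011 = 0101
  pos 10: 1011 XOR 1011 = 0000
Remainder = 000 (zero — the frame passes the CRC check).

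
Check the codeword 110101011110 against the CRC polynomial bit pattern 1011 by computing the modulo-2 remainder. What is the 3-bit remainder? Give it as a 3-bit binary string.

001

Modulo-2 division of 110101011110 by 1011:
  pos 0: 1101 XOR 1011 = 0110
  pos 1: 1100 XOR 1011 = 0111
  pos 2: 1111 XOR 1011 = 0100
  pos 3: 1000 XOR 1011 = 0011
  pos 5: 1111 XOR 1011 = 0100
  pos 6: 1001 XOR 1011 = 0010
  pos 8: 1010 XOR 1011 = 0001
Remainder = 001 (nonzero — an error is detected).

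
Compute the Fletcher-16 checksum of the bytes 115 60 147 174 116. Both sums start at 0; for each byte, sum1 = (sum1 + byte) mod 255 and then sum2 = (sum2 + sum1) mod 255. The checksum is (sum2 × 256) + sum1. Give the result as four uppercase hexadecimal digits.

BE66

Running sums (mod 255):
  after byte 0 (115): sum1=115, sum2=115
  after byte 1 (60): sum1=175, sum2=35
  after byte 2 (147): sum1=67, sum2=102
  after byte 3 (174): sum1=241, sum2=88
  after byte 4 (116): sum1=102, sum2=190
Checksum = sum2·256 + sum1 = 190·256 + 102 = 48742 = 0xBE66.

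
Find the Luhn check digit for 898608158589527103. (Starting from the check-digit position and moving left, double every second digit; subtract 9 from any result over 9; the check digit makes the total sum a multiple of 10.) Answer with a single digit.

Partial digits right→left: 3 0 1 7 2 5 9 8 5 8 5 1 8 0 6 8 9 8
Double every second digit counting from the check-digit position (so the 1st, 3rd, 5th, ... of the partial from the right).
  doubled (with −9 where >9): 6 2 4 9 1 1 7 3 9 → sum 42
  kept as-is: 0 7 5 8 8 1 0 8 8 → sum 45
Total = 42 + 45 = 87.
Check digit = (10 − (87 mod 10)) mod 10 = 3.

3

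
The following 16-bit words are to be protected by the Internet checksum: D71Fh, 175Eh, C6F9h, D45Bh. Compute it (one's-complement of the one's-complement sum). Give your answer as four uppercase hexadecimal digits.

One's-complement addition (fold any carry out of bit 15 back into bit 0):
  0xD71F + 0x175E = 0x0EE7D
  0xEE7D + 0xC6F9 = 0x1B576 → wrap carry → 0xB577
  0xB577 + 0xD45B = 0x189D2 → wrap carry → 0x89D3
One's-complement sum = 0x89D3.
Checksum = ~0x89D3 & 0xFFFF = 0x762C.

762C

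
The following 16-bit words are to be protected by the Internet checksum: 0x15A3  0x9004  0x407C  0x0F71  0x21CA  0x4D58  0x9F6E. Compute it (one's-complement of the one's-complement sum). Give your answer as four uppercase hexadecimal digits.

One's-complement addition (fold any carry out of bit 15 back into bit 0):
  0x15A3 + 0x9004 = 0x0A5A7
  0xA5A7 + 0x407C = 0x0E623
  0xE623 + 0x0F71 = 0x0F594
  0xF594 + 0x21CA = 0x1175E → wrap carry → 0x175F
  0x175F + 0x4D58 = 0x064B7
  0x64B7 + 0x9F6E = 0x10425 → wrap carry → 0x0426
One's-complement sum = 0x0426.
Checksum = ~0x0426 & 0xFFFF = 0xFBD9.

FBD9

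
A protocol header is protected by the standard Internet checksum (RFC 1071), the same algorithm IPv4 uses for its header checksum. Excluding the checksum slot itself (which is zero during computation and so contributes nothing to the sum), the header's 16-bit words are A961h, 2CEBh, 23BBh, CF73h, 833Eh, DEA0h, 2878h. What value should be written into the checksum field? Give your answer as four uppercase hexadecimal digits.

One's-complement addition (fold any carry out of bit 15 back into bit 0):
  0xA961 + 0x2CEB = 0x0D64C
  0xD64C + 0x23BB = 0x0FA07
  0xFA07 + 0xCF73 = 0x1C97A → wrap carry → 0xC97B
  0xC97B + 0x833E = 0x14CB9 → wrap carry → 0x4CBA
  0x4CBA + 0xDEA0 = 0x12B5A → wrap carry → 0x2B5B
  0x2B5B + 0x2878 = 0x053D3
One's-complement sum = 0x53D3.
Checksum = ~0x53D3 & 0xFFFF = 0xAC2C.

AC2C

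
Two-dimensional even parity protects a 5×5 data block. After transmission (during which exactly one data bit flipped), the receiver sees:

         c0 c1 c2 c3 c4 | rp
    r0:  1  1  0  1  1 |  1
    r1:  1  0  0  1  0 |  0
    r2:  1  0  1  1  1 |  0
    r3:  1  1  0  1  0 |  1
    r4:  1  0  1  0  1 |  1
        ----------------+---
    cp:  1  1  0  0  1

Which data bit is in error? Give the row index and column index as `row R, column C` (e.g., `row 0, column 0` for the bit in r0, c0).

Recompute each row's even parity and compare to rp:
  r0: data parity 0, sent rp 1 → mismatch
  r1: data parity 0, sent rp 0 → ok
  r2: data parity 0, sent rp 0 → ok
  r3: data parity 1, sent rp 1 → ok
  r4: data parity 1, sent rp 1 → ok
Recompute each column's even parity and compare to cp:
  c0: data parity 1, sent cp 1 → ok
  c1: data parity 0, sent cp 1 → mismatch
  c2: data parity 0, sent cp 0 → ok
  c3: data parity 0, sent cp 0 → ok
  c4: data parity 1, sent cp 1 → ok
Exactly one row (r0) and one column (c1) fail → the flipped bit is at their intersection.

row 0, column 1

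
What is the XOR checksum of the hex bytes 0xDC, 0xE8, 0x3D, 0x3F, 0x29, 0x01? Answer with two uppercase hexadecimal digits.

1E

XOR the bytes together:
  start with 0xDC
  0xDC ⊕ 0xE8 = 0x34
  0x34 ⊕ 0x3D = 0x09
  0x09 ⊕ 0x3F = 0x36
  0x36 ⊕ 0x29 = 0x1F
  0x1F ⊕ 0x01 = 0x1E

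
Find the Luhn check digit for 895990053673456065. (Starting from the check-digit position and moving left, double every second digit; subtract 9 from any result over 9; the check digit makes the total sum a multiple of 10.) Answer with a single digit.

2

Partial digits right→left: 5 6 0 6 5 4 3 7 6 3 5 0 0 9 9 5 9 8
Double every second digit counting from the check-digit position (so the 1st, 3rd, 5th, ... of the partial from the right).
  doubled (with −9 where >9): 1 0 1 6 3 1 0 9 9 → sum 30
  kept as-is: 6 6 4 7 3 0 9 5 8 → sum 48
Total = 30 + 48 = 78.
Check digit = (10 − (78 mod 10)) mod 10 = 2.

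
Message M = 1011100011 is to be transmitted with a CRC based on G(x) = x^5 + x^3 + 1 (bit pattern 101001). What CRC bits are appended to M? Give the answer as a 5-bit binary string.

Append 5 zeros: 101110001100000. Divide by 101001 (XOR where the leading bit is 1):
  pos 0: 101110 XOR 101001 = 000111
  pos 3: 111001 XOR 101001 = 010000
  pos 4: 100001 XOR 101001 = 001000
  pos 6: 100000 XOR 101001 = 001001
  pos 8: 100100 XOR 101001 = 001101
Remainder (last 5 bits) = 11010. This is the CRC / FCS.

11010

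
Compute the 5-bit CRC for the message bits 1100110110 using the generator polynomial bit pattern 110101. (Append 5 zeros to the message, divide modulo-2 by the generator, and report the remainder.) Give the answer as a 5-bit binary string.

11101

Append 5 zeros: 110011011000000. Divide by 110101 (XOR where the leading bit is 1):
  pos 0: 110011 XOR 110101 = 000110
  pos 3: 110011 XOR 110101 = 000110
  pos 6: 110000 XOR 110101 = 000101
  pos 9: 101000 XOR 110101 = 011101
Remainder (last 5 bits) = 11101. This is the CRC / FCS.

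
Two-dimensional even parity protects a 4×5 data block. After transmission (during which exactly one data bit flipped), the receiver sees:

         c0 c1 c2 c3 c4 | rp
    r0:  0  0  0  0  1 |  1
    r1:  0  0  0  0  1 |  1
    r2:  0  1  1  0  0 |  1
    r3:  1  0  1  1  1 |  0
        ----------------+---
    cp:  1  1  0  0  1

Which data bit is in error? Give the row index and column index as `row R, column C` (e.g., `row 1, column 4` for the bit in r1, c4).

Recompute each row's even parity and compare to rp:
  r0: data parity 1, sent rp 1 → ok
  r1: data parity 1, sent rp 1 → ok
  r2: data parity 0, sent rp 1 → mismatch
  r3: data parity 0, sent rp 0 → ok
Recompute each column's even parity and compare to cp:
  c0: data parity 1, sent cp 1 → ok
  c1: data parity 1, sent cp 1 → ok
  c2: data parity 0, sent cp 0 → ok
  c3: data parity 1, sent cp 0 → mismatch
  c4: data parity 1, sent cp 1 → ok
Exactly one row (r2) and one column (c3) fail → the flipped bit is at their intersection.

row 2, column 3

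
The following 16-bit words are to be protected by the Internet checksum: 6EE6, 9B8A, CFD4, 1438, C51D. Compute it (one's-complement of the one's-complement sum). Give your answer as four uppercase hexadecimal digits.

One's-complement addition (fold any carry out of bit 15 back into bit 0):
  0x6EE6 + 0x9B8A = 0x10A70 → wrap carry → 0x0A71
  0x0A71 + 0xCFD4 = 0x0DA45
  0xDA45 + 0x1438 = 0x0EE7D
  0xEE7D + 0xC51D = 0x1B39A → wrap carry → 0xB39B
One's-complement sum = 0xB39B.
Checksum = ~0xB39B & 0xFFFF = 0x4C64.

4C64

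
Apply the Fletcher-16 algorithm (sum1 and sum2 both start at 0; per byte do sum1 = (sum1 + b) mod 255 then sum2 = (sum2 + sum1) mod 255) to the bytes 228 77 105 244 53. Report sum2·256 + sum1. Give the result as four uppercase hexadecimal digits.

Running sums (mod 255):
  after byte 0 (228): sum1=228, sum2=228
  after byte 1 (77): sum1=50, sum2=23
  after byte 2 (105): sum1=155, sum2=178
  after byte 3 (244): sum1=144, sum2=67
  after byte 4 (53): sum1=197, sum2=9
Checksum = sum2·256 + sum1 = 9·256 + 197 = 2501 = 0x09C5.

09C5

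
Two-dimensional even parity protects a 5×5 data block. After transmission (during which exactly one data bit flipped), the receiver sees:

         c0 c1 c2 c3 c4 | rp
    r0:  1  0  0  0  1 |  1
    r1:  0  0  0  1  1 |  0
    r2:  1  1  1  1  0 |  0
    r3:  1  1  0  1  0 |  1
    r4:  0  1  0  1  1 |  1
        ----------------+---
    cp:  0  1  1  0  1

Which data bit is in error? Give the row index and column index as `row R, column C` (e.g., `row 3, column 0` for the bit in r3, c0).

Recompute each row's even parity and compare to rp:
  r0: data parity 0, sent rp 1 → mismatch
  r1: data parity 0, sent rp 0 → ok
  r2: data parity 0, sent rp 0 → ok
  r3: data parity 1, sent rp 1 → ok
  r4: data parity 1, sent rp 1 → ok
Recompute each column's even parity and compare to cp:
  c0: data parity 1, sent cp 0 → mismatch
  c1: data parity 1, sent cp 1 → ok
  c2: data parity 1, sent cp 1 → ok
  c3: data parity 0, sent cp 0 → ok
  c4: data parity 1, sent cp 1 → ok
Exactly one row (r0) and one column (c0) fail → the flipped bit is at their intersection.

row 0, column 0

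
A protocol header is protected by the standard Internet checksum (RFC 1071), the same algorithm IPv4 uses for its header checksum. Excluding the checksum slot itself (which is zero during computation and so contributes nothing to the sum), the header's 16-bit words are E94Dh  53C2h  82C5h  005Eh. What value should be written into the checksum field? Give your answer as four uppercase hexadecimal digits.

3FCC

One's-complement addition (fold any carry out of bit 15 back into bit 0):
  0xE94D + 0x53C2 = 0x13D0F → wrap carry → 0x3D10
  0x3D10 + 0x82C5 = 0x0BFD5
  0xBFD5 + 0x005E = 0x0C033
One's-complement sum = 0xC033.
Checksum = ~0xC033 & 0xFFFF = 0x3FCC.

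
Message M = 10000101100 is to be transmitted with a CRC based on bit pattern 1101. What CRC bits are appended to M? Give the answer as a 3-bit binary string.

Append 3 zeros: 10000101100000. Divide by 1101 (XOR where the leading bit is 1):
  pos 0: 1000 XOR 1101 = 0101
  pos 1: 1010 XOR 1101 = 0111
  pos 2: 1111 XOR 1101 = 0010
  pos 4: 1001 XOR 1101 = 0100
  pos 5: 1001 XOR 1101 = 0100
  pos 6: 1000 XOR 1101 = 0101
  pos 7: 1010 XOR 1101 = 0111
  pos 8: 1110 XOR 1101 = 0011
  pos 10: 1100 XOR 1101 = 0001
Remainder (last 3 bits) = 001. This is the CRC / FCS.

001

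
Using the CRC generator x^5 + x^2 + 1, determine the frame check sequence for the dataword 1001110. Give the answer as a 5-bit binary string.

Append 5 zeros: 100111000000. Divide by 100101 (XOR where the leading bit is 1):
  pos 0: 100111 XOR 100101 = 000010
  pos 4: 100000 XOR 100101 = 000101
Remainder (last 5 bits) = 10100. This is the CRC / FCS.

10100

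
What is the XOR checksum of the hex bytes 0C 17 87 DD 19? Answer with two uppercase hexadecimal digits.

XOR the bytes together:
  start with 0x0C
  0x0C ⊕ 0x17 = 0x1B
  0x1B ⊕ 0x87 = 0x9C
  0x9C ⊕ 0xDD = 0x41
  0x41 ⊕ 0x19 = 0x58

58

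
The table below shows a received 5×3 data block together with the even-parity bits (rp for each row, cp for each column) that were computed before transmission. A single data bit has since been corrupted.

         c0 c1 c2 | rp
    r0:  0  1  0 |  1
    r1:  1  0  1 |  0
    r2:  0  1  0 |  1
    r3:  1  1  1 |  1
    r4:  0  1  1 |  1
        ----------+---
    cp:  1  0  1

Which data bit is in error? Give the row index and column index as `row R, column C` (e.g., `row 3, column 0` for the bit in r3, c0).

row 4, column 0

Recompute each row's even parity and compare to rp:
  r0: data parity 1, sent rp 1 → ok
  r1: data parity 0, sent rp 0 → ok
  r2: data parity 1, sent rp 1 → ok
  r3: data parity 1, sent rp 1 → ok
  r4: data parity 0, sent rp 1 → mismatch
Recompute each column's even parity and compare to cp:
  c0: data parity 0, sent cp 1 → mismatch
  c1: data parity 0, sent cp 0 → ok
  c2: data parity 1, sent cp 1 → ok
Exactly one row (r4) and one column (c0) fail → the flipped bit is at their intersection.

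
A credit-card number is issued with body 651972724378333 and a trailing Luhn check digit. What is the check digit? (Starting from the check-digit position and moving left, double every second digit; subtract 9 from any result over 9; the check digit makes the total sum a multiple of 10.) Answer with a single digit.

8

Partial digits right→left: 3 3 3 8 7 3 4 2 7 2 7 9 1 5 6
Double every second digit counting from the check-digit position (so the 1st, 3rd, 5th, ... of the partial from the right).
  doubled (with −9 where >9): 6 6 5 8 5 5 2 3 → sum 40
  kept as-is: 3 8 3 2 2 9 5 → sum 32
Total = 40 + 32 = 72.
Check digit = (10 − (72 mod 10)) mod 10 = 8.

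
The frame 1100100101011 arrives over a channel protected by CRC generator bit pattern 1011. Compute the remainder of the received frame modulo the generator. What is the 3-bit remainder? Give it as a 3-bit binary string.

Modulo-2 division of 1100100101011 by 1011:
  pos 0: 1100 XOR 1011 = 0111
  pos 1: 1111 XOR 1011 = 0100
  pos 2: 1000 XOR 1011 = 0011
  pos 4: 1101 XOR 1011 = 0110
  pos 5: 1100 XOR 1011 = 0111
  pos 6: 1111 XOR 1011 = 0100
  pos 7: 1000 XOR 1011 = 0011
  pos 9: 1111 XOR 1011 = 0100
Remainder = 100 (nonzero — an error is detected).

100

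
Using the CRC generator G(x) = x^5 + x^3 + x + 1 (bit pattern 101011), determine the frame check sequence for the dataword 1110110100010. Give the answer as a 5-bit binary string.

00111

Append 5 zeros: 111011010001000000. Divide by 101011 (XOR where the leading bit is 1):
  pos 0: 111011 XOR 101011 = 010000
  pos 1: 100000 XOR 101011 = 001011
  pos 3: 101110 XOR 101011 = 000101
  pos 6: 101001 XOR 101011 = 000010
  pos 10: 100000 XOR 101011 = 001011
  pos 12: 101100 XOR 101011 = 000111
Remainder (last 5 bits) = 00111. This is the CRC / FCS.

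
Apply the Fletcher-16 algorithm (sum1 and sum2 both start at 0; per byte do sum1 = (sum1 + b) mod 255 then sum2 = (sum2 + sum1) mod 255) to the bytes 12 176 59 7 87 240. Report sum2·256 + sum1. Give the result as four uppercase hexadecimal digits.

Running sums (mod 255):
  after byte 0 (12): sum1=12, sum2=12
  after byte 1 (176): sum1=188, sum2=200
  after byte 2 (59): sum1=247, sum2=192
  after byte 3 (7): sum1=254, sum2=191
  after byte 4 (87): sum1=86, sum2=22
  after byte 5 (240): sum1=71, sum2=93
Checksum = sum2·256 + sum1 = 93·256 + 71 = 23879 = 0x5D47.

5D47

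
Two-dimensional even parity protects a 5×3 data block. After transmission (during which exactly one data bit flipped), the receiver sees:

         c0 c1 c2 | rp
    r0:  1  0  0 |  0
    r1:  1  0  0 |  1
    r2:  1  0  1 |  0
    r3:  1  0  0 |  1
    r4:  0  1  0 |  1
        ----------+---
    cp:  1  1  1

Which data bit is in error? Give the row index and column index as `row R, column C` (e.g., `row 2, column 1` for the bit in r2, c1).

row 0, column 0

Recompute each row's even parity and compare to rp:
  r0: data parity 1, sent rp 0 → mismatch
  r1: data parity 1, sent rp 1 → ok
  r2: data parity 0, sent rp 0 → ok
  r3: data parity 1, sent rp 1 → ok
  r4: data parity 1, sent rp 1 → ok
Recompute each column's even parity and compare to cp:
  c0: data parity 0, sent cp 1 → mismatch
  c1: data parity 1, sent cp 1 → ok
  c2: data parity 1, sent cp 1 → ok
Exactly one row (r0) and one column (c0) fail → the flipped bit is at their intersection.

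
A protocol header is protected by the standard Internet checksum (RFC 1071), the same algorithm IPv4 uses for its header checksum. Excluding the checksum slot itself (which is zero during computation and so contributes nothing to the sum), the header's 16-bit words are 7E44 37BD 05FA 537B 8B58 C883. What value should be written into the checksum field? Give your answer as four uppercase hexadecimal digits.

9CAC

One's-complement addition (fold any carry out of bit 15 back into bit 0):
  0x7E44 + 0x37BD = 0x0B601
  0xB601 + 0x05FA = 0x0BBFB
  0xBBFB + 0x537B = 0x10F76 → wrap carry → 0x0F77
  0x0F77 + 0x8B58 = 0x09ACF
  0x9ACF + 0xC883 = 0x16352 → wrap carry → 0x6353
One's-complement sum = 0x6353.
Checksum = ~0x6353 & 0xFFFF = 0x9CAC.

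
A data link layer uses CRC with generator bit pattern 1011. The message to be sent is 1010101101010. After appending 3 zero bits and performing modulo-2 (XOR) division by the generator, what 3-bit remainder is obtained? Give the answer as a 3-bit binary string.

Append 3 zeros: 1010101101010000. Divide by 1011 (XOR where the leading bit is 1):
  pos 0: 1010 XOR 1011 = 0001
  pos 3: 1101 XOR 1011 = 0110
  pos 4: 1101 XOR 1011 = 0110
  pos 5: 1100 XOR 1011 = 0111
  pos 6: 1111 XOR 1011 = 0100
  pos 7: 1000 XOR 1011 = 0011
  pos 9: 1110 XOR 1011 = 0101
  pos 10: 1010 XOR 1011 = 0001
Remainder (last 3 bits) = 100. This is the CRC / FCS.

100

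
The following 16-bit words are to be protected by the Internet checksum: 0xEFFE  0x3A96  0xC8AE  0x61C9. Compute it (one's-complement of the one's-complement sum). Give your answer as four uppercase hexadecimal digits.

AAF2

One's-complement addition (fold any carry out of bit 15 back into bit 0):
  0xEFFE + 0x3A96 = 0x12A94 → wrap carry → 0x2A95
  0x2A95 + 0xC8AE = 0x0F343
  0xF343 + 0x61C9 = 0x1550C → wrap carry → 0x550D
One's-complement sum = 0x550D.
Checksum = ~0x550D & 0xFFFF = 0xAAF2.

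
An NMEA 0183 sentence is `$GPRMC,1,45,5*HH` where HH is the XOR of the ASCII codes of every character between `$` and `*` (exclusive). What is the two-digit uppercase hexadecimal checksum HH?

62

XOR the ASCII codes of the payload characters:
  'G' = 0x47 → acc = 0x47
  'P' = 0x50 → acc = 0x17
  'R' = 0x52 → acc = 0x45
  'M' = 0x4D → acc = 0x08
  'C' = 0x43 → acc = 0x4B
  ',' = 0x2C → acc = 0x67
  '1' = 0x31 → acc = 0x56
  ',' = 0x2C → acc = 0x7A
  '4' = 0x34 → acc = 0x4E
  '5' = 0x35 → acc = 0x7B
  ',' = 0x2C → acc = 0x57
  '5' = 0x35 → acc = 0x62
Checksum = 0x62.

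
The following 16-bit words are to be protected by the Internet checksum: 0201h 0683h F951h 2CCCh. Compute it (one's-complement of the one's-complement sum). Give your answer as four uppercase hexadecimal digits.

One's-complement addition (fold any carry out of bit 15 back into bit 0):
  0x0201 + 0x0683 = 0x00884
  0x0884 + 0xF951 = 0x101D5 → wrap carry → 0x01D6
  0x01D6 + 0x2CCC = 0x02EA2
One's-complement sum = 0x2EA2.
Checksum = ~0x2EA2 & 0xFFFF = 0xD15D.

D15D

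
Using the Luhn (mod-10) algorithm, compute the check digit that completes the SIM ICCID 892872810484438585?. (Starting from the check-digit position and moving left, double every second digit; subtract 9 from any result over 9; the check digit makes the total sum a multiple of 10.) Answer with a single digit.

1

Partial digits right→left: 5 8 5 8 3 4 4 8 4 0 1 8 2 7 8 2 9 8
Double every second digit counting from the check-digit position (so the 1st, 3rd, 5th, ... of the partial from the right).
  doubled (with −9 where >9): 1 1 6 8 8 2 4 7 9 → sum 46
  kept as-is: 8 8 4 8 0 8 7 2 8 → sum 53
Total = 46 + 53 = 99.
Check digit = (10 − (99 mod 10)) mod 10 = 1.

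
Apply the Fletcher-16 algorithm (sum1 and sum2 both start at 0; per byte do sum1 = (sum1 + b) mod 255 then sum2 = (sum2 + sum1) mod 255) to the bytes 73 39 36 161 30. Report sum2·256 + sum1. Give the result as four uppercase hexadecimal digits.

Running sums (mod 255):
  after byte 0 (73): sum1=73, sum2=73
  after byte 1 (39): sum1=112, sum2=185
  after byte 2 (36): sum1=148, sum2=78
  after byte 3 (161): sum1=54, sum2=132
  after byte 4 (30): sum1=84, sum2=216
Checksum = sum2·256 + sum1 = 216·256 + 84 = 55380 = 0xD854.

D854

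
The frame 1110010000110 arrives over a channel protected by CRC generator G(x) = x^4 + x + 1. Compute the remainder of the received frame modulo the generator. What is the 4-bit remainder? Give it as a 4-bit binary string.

Modulo-2 division of 1110010000110 by 10011:
  pos 0: 11100 XOR 10011 = 01111
  pos 1: 11111 XOR 10011 = 01100
  pos 2: 11000 XOR 10011 = 01011
  pos 3: 10110 XOR 10011 = 00101
  pos 5: 10100 XOR 10011 = 00111
  pos 7: 11111 XOR 10011 = 01100
  pos 8: 11000 XOR 10011 = 01011
Remainder = 1011 (nonzero — an error is detected).

1011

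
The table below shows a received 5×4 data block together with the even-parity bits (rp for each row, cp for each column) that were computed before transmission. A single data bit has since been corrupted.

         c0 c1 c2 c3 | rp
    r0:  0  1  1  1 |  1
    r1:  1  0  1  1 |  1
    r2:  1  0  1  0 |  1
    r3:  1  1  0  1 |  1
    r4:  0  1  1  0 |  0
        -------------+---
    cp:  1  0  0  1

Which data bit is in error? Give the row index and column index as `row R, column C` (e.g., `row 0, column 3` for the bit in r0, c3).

row 2, column 1

Recompute each row's even parity and compare to rp:
  r0: data parity 1, sent rp 1 → ok
  r1: data parity 1, sent rp 1 → ok
  r2: data parity 0, sent rp 1 → mismatch
  r3: data parity 1, sent rp 1 → ok
  r4: data parity 0, sent rp 0 → ok
Recompute each column's even parity and compare to cp:
  c0: data parity 1, sent cp 1 → ok
  c1: data parity 1, sent cp 0 → mismatch
  c2: data parity 0, sent cp 0 → ok
  c3: data parity 1, sent cp 1 → ok
Exactly one row (r2) and one column (c1) fail → the flipped bit is at their intersection.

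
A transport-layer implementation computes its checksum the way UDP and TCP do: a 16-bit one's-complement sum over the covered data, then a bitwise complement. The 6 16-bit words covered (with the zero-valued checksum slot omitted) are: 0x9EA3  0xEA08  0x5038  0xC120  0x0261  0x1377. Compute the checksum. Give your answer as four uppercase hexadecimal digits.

One's-complement addition (fold any carry out of bit 15 back into bit 0):
  0x9EA3 + 0xEA08 = 0x188AB → wrap carry → 0x88AC
  0x88AC + 0x5038 = 0x0D8E4
  0xD8E4 + 0xC120 = 0x19A04 → wrap carry → 0x9A05
  0x9A05 + 0x0261 = 0x09C66
  0x9C66 + 0x1377 = 0x0AFDD
One's-complement sum = 0xAFDD.
Checksum = ~0xAFDD & 0xFFFF = 0x5022.

5022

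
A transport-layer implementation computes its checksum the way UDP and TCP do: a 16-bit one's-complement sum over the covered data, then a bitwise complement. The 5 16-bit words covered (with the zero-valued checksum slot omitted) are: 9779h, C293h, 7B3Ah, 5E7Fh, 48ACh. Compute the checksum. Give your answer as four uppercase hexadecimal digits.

838C

One's-complement addition (fold any carry out of bit 15 back into bit 0):
  0x9779 + 0xC293 = 0x15A0C → wrap carry → 0x5A0D
  0x5A0D + 0x7B3A = 0x0D547
  0xD547 + 0x5E7F = 0x133C6 → wrap carry → 0x33C7
  0x33C7 + 0x48AC = 0x07C73
One's-complement sum = 0x7C73.
Checksum = ~0x7C73 & 0xFFFF = 0x838C.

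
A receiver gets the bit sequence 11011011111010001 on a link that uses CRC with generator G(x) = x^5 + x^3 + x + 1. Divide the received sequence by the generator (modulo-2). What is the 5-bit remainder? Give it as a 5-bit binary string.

Modulo-2 division of 11011011111010001 by 101011:
  pos 0: 110110 XOR 101011 = 011101
  pos 1: 111011 XOR 101011 = 010000
  pos 2: 100001 XOR 101011 = 001010
  pos 4: 101011 XOR 101011 = 000000
  pos 10: 101000 XOR 101011 = 000011
Remainder = 00111 (nonzero — an error is detected).

00111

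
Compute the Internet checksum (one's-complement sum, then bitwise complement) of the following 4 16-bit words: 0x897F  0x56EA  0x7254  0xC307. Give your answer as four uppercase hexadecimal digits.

One's-complement addition (fold any carry out of bit 15 back into bit 0):
  0x897F + 0x56EA = 0x0E069
  0xE069 + 0x7254 = 0x152BD → wrap carry → 0x52BE
  0x52BE + 0xC307 = 0x115C5 → wrap carry → 0x15C6
One's-complement sum = 0x15C6.
Checksum = ~0x15C6 & 0xFFFF = 0xEA39.

EA39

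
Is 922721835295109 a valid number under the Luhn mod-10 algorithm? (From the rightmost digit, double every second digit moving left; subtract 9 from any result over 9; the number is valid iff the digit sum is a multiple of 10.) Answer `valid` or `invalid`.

From the right, keep odd positions and double even positions (subtract 9 from any doubled value over 9):
  doubled (positions 2,4,...): 0 1 4 6 2 5 4 → sum 22
  kept (positions 1,3,...): 9 1 9 5 8 2 2 9 → sum 45
Total = 67.
67 mod 10 = 7, so the number is invalid.

invalid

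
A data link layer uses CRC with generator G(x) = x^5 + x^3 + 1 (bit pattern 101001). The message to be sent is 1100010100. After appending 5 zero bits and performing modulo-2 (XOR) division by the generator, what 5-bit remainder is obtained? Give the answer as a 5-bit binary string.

Append 5 zeros: 110001010000000. Divide by 101001 (XOR where the leading bit is 1):
  pos 0: 110001 XOR 101001 = 011000
  pos 1: 110000 XOR 101001 = 011001
  pos 2: 110011 XOR 101001 = 011010
  pos 3: 110100 XOR 101001 = 011101
  pos 4: 111010 XOR 101001 = 010011
  pos 5: 100110 XOR 101001 = 001111
  pos 7: 111100 XOR 101001 = 010101
  pos 8: 101010 XOR 101001 = 000011
Remainder (last 5 bits) = 00110. This is the CRC / FCS.

00110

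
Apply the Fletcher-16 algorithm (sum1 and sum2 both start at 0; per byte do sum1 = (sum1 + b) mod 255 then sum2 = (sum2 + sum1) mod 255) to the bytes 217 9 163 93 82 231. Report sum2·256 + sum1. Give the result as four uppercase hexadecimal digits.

Running sums (mod 255):
  after byte 0 (217): sum1=217, sum2=217
  after byte 1 (9): sum1=226, sum2=188
  after byte 2 (163): sum1=134, sum2=67
  after byte 3 (93): sum1=227, sum2=39
  after byte 4 (82): sum1=54, sum2=93
  after byte 5 (231): sum1=30, sum2=123
Checksum = sum2·256 + sum1 = 123·256 + 30 = 31518 = 0x7B1E.

7B1E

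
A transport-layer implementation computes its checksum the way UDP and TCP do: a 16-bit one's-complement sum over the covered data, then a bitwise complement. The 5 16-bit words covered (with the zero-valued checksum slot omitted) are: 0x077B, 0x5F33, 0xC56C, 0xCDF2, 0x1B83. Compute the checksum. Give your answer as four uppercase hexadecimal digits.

One's-complement addition (fold any carry out of bit 15 back into bit 0):
  0x077B + 0x5F33 = 0x066AE
  0x66AE + 0xC56C = 0x12C1A → wrap carry → 0x2C1B
  0x2C1B + 0xCDF2 = 0x0FA0D
  0xFA0D + 0x1B83 = 0x11590 → wrap carry → 0x1591
One's-complement sum = 0x1591.
Checksum = ~0x1591 & 0xFFFF = 0xEA6E.

EA6E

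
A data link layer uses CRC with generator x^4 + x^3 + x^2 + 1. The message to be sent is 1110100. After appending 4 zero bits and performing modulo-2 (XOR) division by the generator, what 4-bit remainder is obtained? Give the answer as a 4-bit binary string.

Append 4 zeros: 11101000000. Divide by 11101 (XOR where the leading bit is 1):
  pos 0: 11101 XOR 11101 = 00000
Remainder (last 4 bits) = 0000. This is the CRC / FCS.

0000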